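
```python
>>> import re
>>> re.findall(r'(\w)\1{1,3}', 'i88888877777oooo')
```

['8', '8', '7', 'o']

`\1` is not a pattern — it's the concrete string captured by group 1, re-applied verbatim.
Matches: at [1:5] match '8888', group 1 = '8'; at [5:7] match '88', group 1 = '8'; at [7:11] match '7777', group 1 = '7'; at [12:16] match 'oooo', group 1 = 'o'.
`findall` collects group 1 from each match (4 total).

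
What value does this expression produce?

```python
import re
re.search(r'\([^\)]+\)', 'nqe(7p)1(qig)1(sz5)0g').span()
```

(3, 7)

Unlike `match`, `search` isn't anchored — it looks for the pattern anywhere in the string.
The match spans [3:7] → '(7p)'.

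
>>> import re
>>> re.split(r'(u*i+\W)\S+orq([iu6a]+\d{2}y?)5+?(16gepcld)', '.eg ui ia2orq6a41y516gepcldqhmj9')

The pattern matches zero or more of the literal 'u', then one or more of the literal 'i', then a non-word character (captured); then one or more of a non-whitespace character, then the literal 'orq'; then one or more of one of [iu6a], then exactly 2 of a digit, then optionally a literal 'y' (captured); then one or more of a literal '5' (lazy); then the literal '16', then the literal 'gep', then the literal 'cld' (captured).
Matches to split on: at [4:27] → 'ui ia2orq6a41y516gepcld'.
With a capturing group present, the delimiter's captured portion is kept in the result list.

['.eg ', 'ui ', '6a41y', '16gepcld', 'qhmj9']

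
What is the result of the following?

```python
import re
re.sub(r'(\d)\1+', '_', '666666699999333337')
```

'___7'

`\1` is not a pattern — it's the concrete string captured by group 1, re-applied verbatim.
Each match is replaced by '_'.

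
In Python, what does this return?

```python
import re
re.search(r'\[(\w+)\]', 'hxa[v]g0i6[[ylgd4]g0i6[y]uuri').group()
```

'[v]'

`re.search` tries every starting position until one works.
The match spans [3:6] → '[v]'.
Captured: group 1 = 'v'.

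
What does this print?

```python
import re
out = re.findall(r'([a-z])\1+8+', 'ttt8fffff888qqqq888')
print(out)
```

['t', 'f', 'q']

After group 1 captures some text, `\1` only succeeds where that same text appears again.
Walking the string: at [0:4] match 'ttt8', group 1 = 't'; at [4:12] match 'fffff888', group 1 = 'f'; at [12:19] match 'qqqq888', group 1 = 'q'.
One capturing group, so `findall` returns just the captured substring from each match — 3 in all.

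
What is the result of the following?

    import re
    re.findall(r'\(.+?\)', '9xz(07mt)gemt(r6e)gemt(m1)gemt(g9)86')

With no groups in the pattern, `findall` gives back each whole match — 4 here.

['(07mt)', '(r6e)', '(m1)', '(g9)']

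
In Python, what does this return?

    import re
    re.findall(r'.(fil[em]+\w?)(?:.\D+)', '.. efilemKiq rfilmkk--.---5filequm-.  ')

Pattern: any character; then the literal 'fil', then one or more of one of [em], then optionally a word character (captured); then any character, then one or more of a non-digit (non-capturing group).
Walking the string: at [3:26] match 'efilemKiq rfilmkk--.---', group 1 = 'filemK'; at [26:38] match '5filequm-.  ', group 1 = 'fileq'.
One capturing group, so `findall` returns just the captured substring from each match — 2 in all.

['filemK', 'fileq']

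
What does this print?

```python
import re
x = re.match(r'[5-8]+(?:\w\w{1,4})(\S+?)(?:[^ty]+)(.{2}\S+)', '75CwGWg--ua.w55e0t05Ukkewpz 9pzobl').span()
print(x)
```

`match` is anchored at position 0; if the pattern doesn't fit there, it returns None.
The match spans [0:27] → '75CwGWg--ua.w55e0t05Ukkewpz'.

(0, 27)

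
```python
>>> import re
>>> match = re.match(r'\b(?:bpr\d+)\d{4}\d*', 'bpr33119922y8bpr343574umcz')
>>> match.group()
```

This matches a word boundary (`\b`, zero-width); then the literal 'bpr', then one or more of a digit (non-capturing group); then exactly 4 of a digit, then zero or more of a digit.
With `match`, the pattern is implicitly anchored at the beginning.
The match spans [0:11] → 'bpr33119922'.

'bpr33119922'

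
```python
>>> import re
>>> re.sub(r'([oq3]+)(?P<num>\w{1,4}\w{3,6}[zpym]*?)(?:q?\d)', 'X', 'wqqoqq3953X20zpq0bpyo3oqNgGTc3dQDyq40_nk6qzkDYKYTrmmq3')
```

Pattern: one or more of one of [oq3] (captured); then 1 to 4 of a word character, then 3 to 6 of a word character, then zero or more of one of [zpym] (lazy) (captured as 'num'); then optionally a literal 'q', then a digit (non-capturing group).
Matches: at [1:17] → 'qqoqq3953X20zpq0'; at [20:36] → 'o3oqNgGTc3dQDyq4'; at [41:54] → 'qzkDYKYTrmmq3'.
`sub` substitutes 'X' at each match site.

'wXbpyX0_nk6X'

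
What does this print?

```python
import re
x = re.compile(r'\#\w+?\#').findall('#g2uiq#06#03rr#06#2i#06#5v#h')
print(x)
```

Scanning left to right: at [0:7] → '#g2uiq#'; at [9:15] → '#03rr#'; at [17:21] → '#2i#'; at [23:27] → '#5v#'.
`findall` yields the raw match text (4 of them) because the pattern has no groups.

['#g2uiq#', '#03rr#', '#2i#', '#5v#']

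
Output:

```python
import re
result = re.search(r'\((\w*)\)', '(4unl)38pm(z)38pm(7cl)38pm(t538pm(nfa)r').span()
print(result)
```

(0, 6)

The match spans [0:6] → '(4unl)'.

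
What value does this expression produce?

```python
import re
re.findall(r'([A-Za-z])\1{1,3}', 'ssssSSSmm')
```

The backreference `\1` re-matches whatever the first group consumed, character for character.
Scanning left to right: at [0:4] match 'ssss', group 1 = 's'; at [4:7] match 'SSS', group 1 = 'S'; at [7:9] match 'mm', group 1 = 'm'.
With a single group, `findall` returns only what that group captured — 3 items.

['s', 'S', 'm']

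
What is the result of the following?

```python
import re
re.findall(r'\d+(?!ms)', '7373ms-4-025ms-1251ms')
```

A negative assertion filters positions out without eating any characters.
Matches: at [0:3] → '737'; at [7:8] → '4'; at [9:11] → '02'; at [15:18] → '125'.
Since nothing is captured, `findall` lists the 4 matched substrings directly.

['737', '4', '02', '125']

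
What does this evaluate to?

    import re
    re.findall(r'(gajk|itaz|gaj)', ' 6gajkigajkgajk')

The regex engine tests alternatives in the order written; an earlier branch that matches wins even if a later one would match more.
Scanning left to right: at [2:6] match 'gajk', group 1 = 'gajk'; at [7:11] match 'gajk', group 1 = 'gajk'; at [11:15] match 'gajk', group 1 = 'gajk'.
With a single group, `findall` returns only what that group captured — 3 items.

['gajk', 'gajk', 'gajk']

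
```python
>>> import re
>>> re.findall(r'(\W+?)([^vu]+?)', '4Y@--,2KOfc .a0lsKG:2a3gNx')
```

[('@', '-'), ('-', ','), (' ', '.'), (':', '2')]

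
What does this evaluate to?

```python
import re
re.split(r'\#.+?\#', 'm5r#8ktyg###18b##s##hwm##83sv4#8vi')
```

With the lazy modifier that quantifier settles for the fewest repetitions that let the rest of the pattern succeed (the atoms after it are unaffected and can still be greedy).
The string is cut at each match, leaving 6 pieces.

['m5r', '', '', '', '', '8vi']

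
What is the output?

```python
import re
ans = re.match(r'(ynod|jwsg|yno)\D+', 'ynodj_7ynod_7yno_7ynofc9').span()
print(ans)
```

(0, 6)

`re.match` only tries the pattern at the start of the string.
The match spans [0:6] → 'ynodj_'.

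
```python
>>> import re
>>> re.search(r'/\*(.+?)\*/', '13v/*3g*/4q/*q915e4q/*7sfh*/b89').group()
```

'/*3g*/'

The `?` after the quantifier makes it lazy — it takes as little as possible before letting the rest of the pattern try.
Unlike `match`, `search` isn't anchored — it looks for the pattern anywhere in the string.
The match spans [3:9] → '/*3g*/'.
Captured: group 1 = '3g'.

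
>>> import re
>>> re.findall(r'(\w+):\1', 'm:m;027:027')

After group 1 captures some text, `\1` only succeeds where that same text appears again.
Because there's exactly one group, `findall` drops the full match and keeps group 1 from each hit.

['m', '027']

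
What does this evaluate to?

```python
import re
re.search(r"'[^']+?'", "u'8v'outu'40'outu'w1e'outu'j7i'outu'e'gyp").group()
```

"'8v'"

The match spans [1:5] → "'8v'".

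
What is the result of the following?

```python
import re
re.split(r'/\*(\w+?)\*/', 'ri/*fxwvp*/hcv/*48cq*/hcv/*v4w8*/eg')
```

['ri', 'fxwvp', 'hcv', '48cq', 'hcv', 'v4w8', 'eg']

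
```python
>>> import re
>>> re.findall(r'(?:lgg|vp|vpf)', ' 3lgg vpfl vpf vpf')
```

The regex engine tests alternatives in the order written; an earlier branch that matches wins even if a later one would match more.
`findall` yields the raw match text (4 of them) because the pattern has no groups.

['lgg', 'vp', 'vp', 'vp']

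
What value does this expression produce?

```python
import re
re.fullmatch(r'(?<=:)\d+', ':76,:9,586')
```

None

The `(?=…)`/`(?<=…)` assertion just peeks at neighbouring text; it doesn't advance the match position.
`re.fullmatch` requires the pattern to consume the entire string.
Here the string isn't matched end-to-end, so the call returns None.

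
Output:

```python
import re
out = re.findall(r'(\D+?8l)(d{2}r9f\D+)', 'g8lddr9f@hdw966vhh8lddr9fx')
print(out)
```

[('g8l', 'ddr9f@hdw'), ('vhh8l', 'ddr9fx')]

This matches one or more of a non-digit (lazy), then the literal '8l' (captured); then exactly 2 of a literal 'd', then the literal 'r9f', then one or more of a non-digit (captured).
Scanning left to right: at [0:12] match 'g8lddr9f@hdw', groups = ('g8l', 'ddr9f@hdw'); at [15:26] match 'vhh8lddr9fx', groups = ('vhh8l', 'ddr9fx').
2 groups means each result is a tuple of 2 captured strings — 2 here.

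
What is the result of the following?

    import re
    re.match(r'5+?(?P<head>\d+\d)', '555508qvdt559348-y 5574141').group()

'555508'

This matches one or more of a literal '5' (lazy); then one or more of a digit, then a digit (captured as 'head').
With `match`, the pattern is implicitly anchored at the beginning.
The match spans [0:6] → '555508'.
Captured: group 1 = '55508'.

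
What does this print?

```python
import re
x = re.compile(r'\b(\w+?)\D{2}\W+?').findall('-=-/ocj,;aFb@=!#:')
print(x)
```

With the lazy modifier that quantifier settles for the fewest repetitions that let the rest of the pattern succeed (the atoms after it are unaffected and can still be greedy).
With a single group, `findall` returns only what that group captured — 2 items.

['o', 'a']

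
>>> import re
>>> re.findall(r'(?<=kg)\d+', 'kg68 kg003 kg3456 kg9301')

The lookaround is zero-width — it requires the adjacent text to match without consuming it, so the asserted text isn't part of the match.
With no groups in the pattern, `findall` gives back each whole match — 4 here.

['68', '003', '3456', '9301']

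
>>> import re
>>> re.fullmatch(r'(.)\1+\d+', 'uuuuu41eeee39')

None

`fullmatch` succeeds only if the pattern covers the string from start to end.
Here there's no way to consume every character, so the call returns None.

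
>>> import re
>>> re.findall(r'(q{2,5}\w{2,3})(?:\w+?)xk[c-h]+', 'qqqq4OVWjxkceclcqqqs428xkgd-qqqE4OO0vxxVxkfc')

['qqqq4OV', 'qqqs42', 'qqqE4O']

The pattern matches 2 to 5 of a literal 'q', then 2 to 3 of a word character (captured); then one or more of a word character (lazy) (non-capturing group); then the literal 'xk', then one or more of a character in [c-h].
A non-greedy quantifier consumes as few characters as it can — just enough that the remainder of the pattern still matches from where it stops; whatever follows it matches normally.
Scanning left to right: at [0:14] match 'qqqq4OVWjxkcec', group 1 = 'qqqq4OV'; at [16:27] match 'qqqs428xkgd', group 1 = 'qqqs42'; at [28:44] match 'qqqE4OO0vxxVxkfc', group 1 = 'qqqE4O'.
Because there's exactly one group, `findall` drops the full match and keeps group 1 from each hit.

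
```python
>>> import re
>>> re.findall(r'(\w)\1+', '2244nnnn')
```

`\1` is not a pattern — it's the concrete string captured by group 1, re-applied verbatim.
Scanning left to right: at [0:2] match '22', group 1 = '2'; at [2:4] match '44', group 1 = '4'; at [4:8] match 'nnnn', group 1 = 'n'.
Because there's exactly one group, `findall` drops the full match and keeps group 1 from each hit.

['2', '4', 'n']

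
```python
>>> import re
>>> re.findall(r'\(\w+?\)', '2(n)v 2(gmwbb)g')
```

['(n)', '(gmwbb)']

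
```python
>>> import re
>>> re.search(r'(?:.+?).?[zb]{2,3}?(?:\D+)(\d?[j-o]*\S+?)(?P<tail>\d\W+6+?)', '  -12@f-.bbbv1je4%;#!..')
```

None

Pattern: one or more of any character (lazy) (non-capturing group); then optionally any character, then 2 to 3 of one of [zb] (lazy); then one or more of a non-digit (non-capturing group); then optionally a digit, then zero or more of a character in [j-o], then one or more of a non-whitespace character (lazy) (captured); then a digit, then one or more of a non-word character, then one or more of the literal '6' (lazy) (captured as 'tail').
`re.search` tries every starting position until one works.
Here the pattern never matches, so the call returns None.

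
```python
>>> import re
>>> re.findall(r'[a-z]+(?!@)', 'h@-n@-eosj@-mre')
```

['eos', 'mre']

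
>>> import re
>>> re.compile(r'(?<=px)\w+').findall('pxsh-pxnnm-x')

Because the assertion is zero-width, the text it checks is not consumed and won't appear in the result.
Walking the string: at [2:4] → 'sh'; at [7:10] → 'nnm'.
With no groups in the pattern, `findall` gives back each whole match — 2 here.

['sh', 'nnm']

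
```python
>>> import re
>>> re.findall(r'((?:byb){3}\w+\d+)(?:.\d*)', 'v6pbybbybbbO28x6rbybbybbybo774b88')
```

The pattern matches the literal 'byb' repeated 3 times, then one or more of a word character, then one or more of a digit (captured); then any character, then zero or more of a digit (non-capturing group).
Walking the string: at [17:33] match 'bybbybbybo774b88', group 1 = 'bybbybbybo774b8'.
`findall` collects group 1 from the one match (1 total).

['bybbybbybo774b8']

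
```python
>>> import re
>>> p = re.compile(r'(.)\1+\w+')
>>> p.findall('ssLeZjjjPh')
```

['s']

The backreference `\1` re-matches whatever the first group consumed, character for character.
Matches: at [0:10] match 'ssLeZjjjPh', group 1 = 's'.
`findall` collects group 1 from the one match (1 total).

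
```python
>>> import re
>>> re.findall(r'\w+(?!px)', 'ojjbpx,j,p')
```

['ojjbpx', 'j', 'p']

`(?!…)`/`(?<!…)` only lets a position through if the neighbouring text does NOT match; no characters are consumed.
No capturing groups, so `findall` returns the 3 full match strings.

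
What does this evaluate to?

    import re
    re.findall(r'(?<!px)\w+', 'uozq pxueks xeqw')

['uozq', 'pxueks', 'xeqw']

A negative assertion filters positions out without eating any characters.
With no groups in the pattern, `findall` gives back each whole match — 3 here.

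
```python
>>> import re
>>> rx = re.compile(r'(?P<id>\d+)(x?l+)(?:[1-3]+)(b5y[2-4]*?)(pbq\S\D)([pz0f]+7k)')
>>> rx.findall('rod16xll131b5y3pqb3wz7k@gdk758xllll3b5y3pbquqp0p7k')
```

This matches one or more of a digit (captured as 'id'); then optionally a literal 'x', then one or more of the literal 'l' (captured); then one or more of a character in [1-3] (non-capturing group); then the literal 'b5y', then zero or more of a character in [2-4] (lazy) (captured); then the literal 'pbq', then a non-whitespace character, then a non-digit (captured); then one or more of one of [pz0f], then the literal '7k' (captured).
Walking the string: at [27:50] match '758xllll3b5y3pbquqp0p7k', groups = ('758', 'xllll', 'b5y3', 'pbquq', 'p0p7k').
Multiple groups make `findall` return tuples — one 5-tuple for the one match.

[('758', 'xllll', 'b5y3', 'pbquq', 'p0p7k')]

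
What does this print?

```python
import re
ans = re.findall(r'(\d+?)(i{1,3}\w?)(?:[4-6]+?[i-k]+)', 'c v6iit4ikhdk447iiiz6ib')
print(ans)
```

[('6', 'iit'), ('447', 'iiiz')]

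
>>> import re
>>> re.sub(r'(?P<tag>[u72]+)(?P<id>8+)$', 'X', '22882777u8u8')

'22882777u8X'

This matches one or more of one of [u72] (captured as 'tag'); then one or more of a literal '8' (captured as 'id'); then anchored at the end.
Every occurrence is swapped for 'X'.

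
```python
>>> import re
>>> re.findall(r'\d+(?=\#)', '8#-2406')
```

['8']

The positive lookaround only admits positions where the adjacent text matches; those characters stay outside the span.
Scanning left to right: at [0:1] → '8'.
With no groups in the pattern, `findall` gives back each whole match — 1 here.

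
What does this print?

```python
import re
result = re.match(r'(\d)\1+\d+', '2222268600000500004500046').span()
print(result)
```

A backreference is literal: `\1` must see the identical characters the first group matched.
`match` is anchored at position 0; if the pattern doesn't fit there, it returns None.
The match spans [0:25] → '2222268600000500004500046'.
Captured: group 1 = '2'.

(0, 25)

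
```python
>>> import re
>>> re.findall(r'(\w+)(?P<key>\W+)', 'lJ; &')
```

This matches one or more of a word character (captured); then one or more of a non-word character (captured as 'key').
Walking the string: at [0:5] match 'lJ; &', groups = ('lJ', '; &').
`findall` packs the 2 group values into a tuple for every match.

[('lJ', '; &')]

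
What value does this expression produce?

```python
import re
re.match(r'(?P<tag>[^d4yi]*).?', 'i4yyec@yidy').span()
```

Pattern: zero or more of any character except [d4yi] (captured as 'tag'); then optionally any character.
`re.match` only tries the pattern at the start of the string.
The match spans [0:1] → 'i'.
Captured: group 1 = ''.

(0, 1)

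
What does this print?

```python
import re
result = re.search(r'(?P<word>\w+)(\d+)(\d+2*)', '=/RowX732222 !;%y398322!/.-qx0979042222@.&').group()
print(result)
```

Pattern: one or more of a word character (captured as 'word'); then one or more of a digit (captured); then one or more of a digit, then zero or more of the literal '2' (captured).
`re.search` tries every starting position until one works.
The match spans [2:12] → 'RowX732222'.
Captured: group 1 = 'RowX7322', group 2 = '2', group 3 = '2'.

RowX732222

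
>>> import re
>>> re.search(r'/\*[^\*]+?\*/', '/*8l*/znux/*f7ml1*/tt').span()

(0, 6)

`search` walks the string left to right and returns the first match it finds.
The match spans [0:6] → '/*8l*/'.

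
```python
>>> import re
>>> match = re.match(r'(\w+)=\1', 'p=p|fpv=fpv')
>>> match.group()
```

`\1` is not a pattern — it's the concrete string captured by group 1, re-applied verbatim.
`re.match` won't scan ahead — the pattern has to work from the very first character.
The match spans [0:3] → 'p=p'.
Captured: group 1 = 'p'.

'p=p'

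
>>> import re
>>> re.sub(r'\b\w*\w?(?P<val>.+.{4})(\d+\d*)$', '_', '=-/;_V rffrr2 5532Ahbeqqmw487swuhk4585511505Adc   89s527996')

'=-/;_'

This matches a word boundary (`\b`, zero-width); then zero or more of a word character, then optionally a word character; then one or more of any character, then exactly 4 of any character (captured as 'val'); then one or more of a digit, then zero or more of a digit (captured); then anchored at the end.
Matches: at [4:59] → '_V rffrr2 5532Ahbeqqmw487swuhk4585511505Adc   89s527996'.
`sub` substitutes '_' at each match site.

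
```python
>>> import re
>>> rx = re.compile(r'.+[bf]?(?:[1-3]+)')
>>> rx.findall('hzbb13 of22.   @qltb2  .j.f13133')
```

Pattern: one or more of any character; then optionally one of [bf]; then one or more of a character in [1-3] (non-capturing group).
With no groups in the pattern, `findall` gives back each whole match — 1 here.

['hzbb13 of22.   @qltb2  .j.f13133']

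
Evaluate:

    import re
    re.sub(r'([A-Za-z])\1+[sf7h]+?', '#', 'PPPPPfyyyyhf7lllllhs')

'##f7#s'

The backreference `\1` re-matches whatever the first group consumed, character for character.
Matches: at [0:6] → 'PPPPPf'; at [6:11] → 'yyyyh'; at [13:19] → 'lllllh'.
Each match is replaced by '#'.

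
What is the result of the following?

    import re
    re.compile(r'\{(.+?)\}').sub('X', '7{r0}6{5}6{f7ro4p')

A `+?`/`*?`/`{m,n}?` starts at its minimum and grows only as far as needed for what follows to match.
Matches: at [1:5] → '{r0}'; at [6:9] → '{5}'.
`sub` substitutes 'X' at each match site.

'7X6X6{f7ro4p'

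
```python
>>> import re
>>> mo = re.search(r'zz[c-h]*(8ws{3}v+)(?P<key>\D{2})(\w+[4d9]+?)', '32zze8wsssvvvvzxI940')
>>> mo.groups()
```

The match spans [2:19] → 'zze8wsssvvvvzxI94'.
Captured: group 1 = '8wsssvvvv', group 2 = 'zx', group 3 = 'I94'.

('8wsssvvvv', 'zx', 'I94')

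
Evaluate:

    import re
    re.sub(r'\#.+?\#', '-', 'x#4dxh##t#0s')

'x--0s'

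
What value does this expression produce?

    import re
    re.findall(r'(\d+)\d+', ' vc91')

['9']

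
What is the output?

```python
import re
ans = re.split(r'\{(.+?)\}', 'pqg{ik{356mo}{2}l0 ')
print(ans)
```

Lazy quantifiers expand one character at a time until the remainder of the pattern can match.
The group in the pattern means `split` returns the separators' captures alongside the pieces.

['pqg', 'ik{356mo', '', '2', 'l0 ']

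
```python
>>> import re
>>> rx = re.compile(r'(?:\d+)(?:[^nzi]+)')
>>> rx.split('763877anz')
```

Pattern: one or more of a digit (non-capturing group); then one or more of any character except [nzi] (non-capturing group).
Matches to split on: at [0:7] → '763877a'.
Each match becomes a cut point; 2 segments remain.

['', 'nz']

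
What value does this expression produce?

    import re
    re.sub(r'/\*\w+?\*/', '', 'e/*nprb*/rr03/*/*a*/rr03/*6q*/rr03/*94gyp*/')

Matches: at [1:9] → '/*nprb*/'; at [15:20] → '/*a*/'; at [24:30] → '/*6q*/'; at [34:43] → '/*94gyp*/'.
Every occurrence is swapped for ''.

'err03/*rr03rr03'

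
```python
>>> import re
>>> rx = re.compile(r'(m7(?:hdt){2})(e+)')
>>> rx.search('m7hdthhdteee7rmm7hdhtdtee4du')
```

None

This matches the literal 'm7', then the literal 'hdt' repeated 2 times (captured); then one or more of a literal 'e' (captured).
Unlike `match`, `search` isn't anchored — it looks for the pattern anywhere in the string.
Here the pattern never matches, so the call returns None.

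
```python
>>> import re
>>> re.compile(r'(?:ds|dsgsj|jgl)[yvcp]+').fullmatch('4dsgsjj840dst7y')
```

For `fullmatch`, every character of the input must be accounted for by the pattern.
Here the pattern can't cover the whole string, so the call returns None.

None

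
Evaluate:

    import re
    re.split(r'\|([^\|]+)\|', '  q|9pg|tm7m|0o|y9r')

Matches to split on: at [3:8] → '|9pg|'; at [12:16] → '|0o|'.
With a capturing group present, the delimiter's captured portion is kept in the result list.

['  q', '9pg', 'tm7m', '0o', 'y9r']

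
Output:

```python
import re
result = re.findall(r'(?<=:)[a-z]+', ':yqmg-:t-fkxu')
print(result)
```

The lookaround is zero-width — it requires the adjacent text to match without consuming it, so the asserted text isn't part of the match.
Walking the string: at [1:5] → 'yqmg'; at [7:8] → 't'.
`findall` yields the raw match text (2 of them) because the pattern has no groups.

['yqmg', 't']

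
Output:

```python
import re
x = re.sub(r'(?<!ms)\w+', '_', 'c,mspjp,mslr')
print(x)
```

_,_,_

The negative lookahead/lookbehind blocks any match where the forbidden context is present.
Matches: at [0:1] → 'c'; at [2:7] → 'mspjp'; at [8:12] → 'mslr'.
Each match is replaced by '_'.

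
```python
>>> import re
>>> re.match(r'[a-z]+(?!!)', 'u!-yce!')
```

None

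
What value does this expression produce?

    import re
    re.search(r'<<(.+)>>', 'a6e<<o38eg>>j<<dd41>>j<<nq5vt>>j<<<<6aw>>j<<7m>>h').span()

The match spans [3:48] → '<<o38eg>>j<<dd41>>j<<nq5vt>>j<<<<6aw>>j<<7m>>'.

(3, 48)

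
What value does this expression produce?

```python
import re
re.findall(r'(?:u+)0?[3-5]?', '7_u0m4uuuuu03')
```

['u0', 'uuuuu03']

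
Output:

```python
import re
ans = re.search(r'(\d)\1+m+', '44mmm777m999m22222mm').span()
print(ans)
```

(0, 5)

`\1` is not a pattern — it's the concrete string captured by group 1, re-applied verbatim.
The match spans [0:5] → '44mmm'.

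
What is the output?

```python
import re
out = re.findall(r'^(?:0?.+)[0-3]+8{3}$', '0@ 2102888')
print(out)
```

['0@ 2102888']

The pattern matches anchored at the start of the string; then optionally the literal '0', then one or more of any character (non-capturing group); then one or more of a character in [0-3], then exactly 3 of the literal '8'; then anchored at the end.
No capturing groups, so `findall` returns the 1 full match string.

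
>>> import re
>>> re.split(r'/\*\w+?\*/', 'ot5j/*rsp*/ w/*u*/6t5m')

['ot5j', ' w', '6t5m']

Splitting on the pattern gives 3 pieces.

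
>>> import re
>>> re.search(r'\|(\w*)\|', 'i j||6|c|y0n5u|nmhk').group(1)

`re.search` scans for the first position where the pattern succeeds.
The match spans [3:5] → '||'.
Captured: group 1 = ''.

''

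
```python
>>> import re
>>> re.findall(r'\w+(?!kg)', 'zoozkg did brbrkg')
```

The negative lookaround is zero-width — it rules out positions where the adjacent text would match, without consuming anything.
Since nothing is captured, `findall` lists the 3 matched substrings directly.

['zoozkg', 'did', 'brbrkg']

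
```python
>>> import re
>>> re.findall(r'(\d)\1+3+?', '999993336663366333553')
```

The backreference `\1` re-matches whatever the first group consumed, character for character.
`findall` collects group 1 from each match (4 total).

['9', '6', '6', '5']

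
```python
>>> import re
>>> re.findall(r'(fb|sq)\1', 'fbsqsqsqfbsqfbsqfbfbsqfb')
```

['sq', 'fb']

`\1` is not a pattern — it's the concrete string captured by group 1, re-applied verbatim.
Scanning left to right: at [2:6] match 'sqsq', group 1 = 'sq'; at [16:20] match 'fbfb', group 1 = 'fb'.
One capturing group, so `findall` returns just the captured substring from each match — 2 in all.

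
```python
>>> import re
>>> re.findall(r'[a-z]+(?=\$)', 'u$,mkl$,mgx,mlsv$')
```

The lookaround is zero-width — it requires the adjacent text to match without consuming it, so the asserted text isn't part of the match.
No capturing groups, so `findall` returns the 3 full match strings.

['u', 'mkl', 'mlsv']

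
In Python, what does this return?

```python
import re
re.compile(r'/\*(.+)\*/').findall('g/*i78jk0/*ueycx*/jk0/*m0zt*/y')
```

Matches: at [1:29] match '/*i78jk0/*ueycx*/jk0/*m0zt*/', group 1 = 'i78jk0/*ueycx*/jk0/*m0zt'.
Because there's exactly one group, `findall` drops the full match and keeps group 1 from the one hit.

['i78jk0/*ueycx*/jk0/*m0zt']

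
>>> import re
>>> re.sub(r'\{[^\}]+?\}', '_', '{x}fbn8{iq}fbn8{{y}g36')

'_fbn8_fbn8_g36'

Matches: at [0:3] → '{x}'; at [7:11] → '{iq}'; at [15:19] → '{{y}'.
`sub` substitutes '_' at each match site.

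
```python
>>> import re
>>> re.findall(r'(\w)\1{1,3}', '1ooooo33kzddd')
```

['o', '3', 'd']

A backreference is literal: `\1` must see the identical characters the first group matched.
Walking the string: at [1:5] match 'oooo', group 1 = 'o'; at [6:8] match '33', group 1 = '3'; at [10:13] match 'ddd', group 1 = 'd'.
With a single group, `findall` returns only what that group captured — 3 items.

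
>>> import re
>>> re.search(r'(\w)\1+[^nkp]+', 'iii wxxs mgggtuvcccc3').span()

After group 1 captures some text, `\1` only succeeds where that same text appears again.
`re.search` tries every starting position until one works.
The match spans [0:21] → 'iii wxxs mgggtuvcccc3'.
Captured: group 1 = 'i'.

(0, 21)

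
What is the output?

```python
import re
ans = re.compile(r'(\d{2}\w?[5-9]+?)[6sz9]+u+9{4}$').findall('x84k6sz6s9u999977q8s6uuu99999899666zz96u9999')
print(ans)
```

['999998']

Pattern: exactly 2 of a digit, then optionally a word character, then one or more of a character in [5-9] (lazy) (captured); then one or more of one of [6sz9], then one or more of the literal 'u', then exactly 4 of a literal '9'; then anchored at the end.
Because the quantifier is non-greedy, it stops expanding at the earliest point where the rest of the pattern can succeed.
Matches: at [24:44] match '99999899666zz96u9999', group 1 = '999998'.
`findall` collects group 1 from the one match (1 total).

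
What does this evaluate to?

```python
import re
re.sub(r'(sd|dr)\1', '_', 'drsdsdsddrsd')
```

'dr_sddrsd'

A backreference is literal: `\1` must see the identical characters the first group matched.
Every occurrence is swapped for '_'.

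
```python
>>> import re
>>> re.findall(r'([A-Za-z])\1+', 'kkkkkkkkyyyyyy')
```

['k', 'y']

`\1` has to match the exact text group 1 already captured.
Scanning left to right: at [0:8] match 'kkkkkkkk', group 1 = 'k'; at [8:14] match 'yyyyyy', group 1 = 'y'.
One capturing group, so `findall` returns just the captured substring from each match — 2 in all.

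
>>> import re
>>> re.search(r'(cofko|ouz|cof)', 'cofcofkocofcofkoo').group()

The match spans [0:3] → 'cof'.

'cof'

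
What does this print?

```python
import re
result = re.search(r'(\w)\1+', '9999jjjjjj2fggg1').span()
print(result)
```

`\1` has to match the exact text group 1 already captured.
`re.search` scans for the first position where the pattern succeeds.
The match spans [0:4] → '9999'.
Captured: group 1 = '9'.

(0, 4)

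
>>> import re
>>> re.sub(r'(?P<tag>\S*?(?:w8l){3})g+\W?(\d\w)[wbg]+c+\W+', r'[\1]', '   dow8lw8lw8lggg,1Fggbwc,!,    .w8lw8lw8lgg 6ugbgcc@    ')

'   [dow8lw8lw8l][w8lw8lw8l]'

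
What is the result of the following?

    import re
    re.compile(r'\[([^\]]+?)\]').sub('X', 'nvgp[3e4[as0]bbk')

'nvgpXbbk'

Matches: at [4:13] → '[3e4[as0]'.
`sub` substitutes 'X' at each match site.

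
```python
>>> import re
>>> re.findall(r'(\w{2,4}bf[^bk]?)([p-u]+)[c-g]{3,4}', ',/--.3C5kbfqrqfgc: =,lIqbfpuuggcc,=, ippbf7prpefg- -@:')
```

[('3C5kbfq', 'rq'), ('lIqbfp', 'uu'), ('ippbf7', 'prp')]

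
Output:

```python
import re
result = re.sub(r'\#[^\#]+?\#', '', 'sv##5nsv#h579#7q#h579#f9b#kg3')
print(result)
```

sv#h579h579kg3

Matches: at [3:9] → '#5nsv#'; at [13:17] → '#7q#'; at [21:26] → '#f9b#'.
Each match is replaced by ''.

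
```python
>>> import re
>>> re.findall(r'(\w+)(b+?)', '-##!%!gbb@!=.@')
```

[('gb', 'b')]

The pattern matches one or more of a word character (captured); then one or more of a literal 'b' (lazy) (captured).
Scanning left to right: at [6:9] match 'gbb', groups = ('gb', 'b').
Multiple groups make `findall` return tuples — one 2-tuple for the one match.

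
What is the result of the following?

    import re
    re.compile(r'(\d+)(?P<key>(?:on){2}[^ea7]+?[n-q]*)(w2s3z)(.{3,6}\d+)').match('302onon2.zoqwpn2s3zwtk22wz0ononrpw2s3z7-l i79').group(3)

'w2s3z'

This matches one or more of a digit (captured); then the literal 'on' repeated 2 times, then one or more of any character except [ea7] (lazy), then zero or more of a character in [n-q] (captured as 'key'); then the literal 'w2', then the literal 's3z' (captured); then 3 to 6 of any character, then one or more of a digit (captured).
`re.match` won't scan ahead — the pattern has to work from the very first character.
The match spans [0:45] → '302onon2.zoqwpn2s3zwtk22wz0ononrpw2s3z7-l i79'.
Captured: group 1 = '302', group 2 = 'onon2.zoqwpn2s3zwtk22wz0ononrp', group 3 = 'w2s3z', group 4 = '7-l i79'.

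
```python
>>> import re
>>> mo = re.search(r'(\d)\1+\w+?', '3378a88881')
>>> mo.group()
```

The backreference `\1` re-matches whatever the first group consumed, character for character.
Unlike `match`, `search` isn't anchored — it looks for the pattern anywhere in the string.
The match spans [0:3] → '337'.
Captured: group 1 = '3'.

'337'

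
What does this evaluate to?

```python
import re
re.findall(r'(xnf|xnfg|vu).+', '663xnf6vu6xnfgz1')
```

['xnf']

Because there's exactly one group, `findall` drops the full match and keeps group 1 from the one hit.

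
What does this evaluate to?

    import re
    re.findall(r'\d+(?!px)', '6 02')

A negative assertion filters positions out without eating any characters.
Scanning left to right: at [0:1] → '6'; at [2:4] → '02'.
`findall` yields the raw match text (2 of them) because the pattern has no groups.

['6', '02']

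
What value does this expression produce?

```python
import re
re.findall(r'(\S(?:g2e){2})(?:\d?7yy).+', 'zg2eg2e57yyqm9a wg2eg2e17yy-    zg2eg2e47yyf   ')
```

This matches a non-whitespace character, then the literal 'g2e' repeated 2 times (captured); then optionally a digit, then the literal '7yy' (non-capturing group); then one or more of any character.
Matches: at [0:47] match 'zg2eg2e57yyqm9a wg2eg2e17yy-    zg2eg2e47yyf   ', group 1 = 'zg2eg2e'.
One capturing group, so `findall` returns just the captured substring from the one match — 1 in all.

['zg2eg2e']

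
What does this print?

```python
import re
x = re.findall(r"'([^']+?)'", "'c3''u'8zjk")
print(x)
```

['c3', 'u']

`findall` collects group 1 from each match (2 total).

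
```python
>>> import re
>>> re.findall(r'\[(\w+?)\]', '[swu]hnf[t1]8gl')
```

['swu', 't1']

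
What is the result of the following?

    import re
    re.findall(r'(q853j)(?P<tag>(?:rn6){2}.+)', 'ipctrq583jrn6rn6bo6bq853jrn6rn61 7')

[('q853j', 'rn6rn61 7')]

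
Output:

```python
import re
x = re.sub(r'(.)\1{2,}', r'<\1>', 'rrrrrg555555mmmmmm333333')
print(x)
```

<r>g<5><m><3>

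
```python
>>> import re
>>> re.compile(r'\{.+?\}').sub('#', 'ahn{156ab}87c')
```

Matches: at [3:10] → '{156ab}'.
Each match is replaced by '#'.

'ahn#87c'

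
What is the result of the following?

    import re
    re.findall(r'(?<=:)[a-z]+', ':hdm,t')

The positive lookaround only admits positions where the adjacent text matches; those characters stay outside the span.
Since nothing is captured, `findall` lists the 1 matched substring directly.

['hdm']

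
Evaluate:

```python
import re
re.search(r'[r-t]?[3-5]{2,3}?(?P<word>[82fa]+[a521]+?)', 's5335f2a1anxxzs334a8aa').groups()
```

('f2a1',)

The match spans [2:9] → '335f2a1'.
Captured: group 1 = 'f2a1'.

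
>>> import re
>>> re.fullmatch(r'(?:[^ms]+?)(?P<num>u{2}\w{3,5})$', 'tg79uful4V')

`re.fullmatch` requires the pattern to consume the entire string.
Here there's no way to consume every character, so the call returns None.

None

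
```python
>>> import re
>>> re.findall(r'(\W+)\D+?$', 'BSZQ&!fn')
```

This matches one or more of a non-word character (captured); then one or more of a non-digit (lazy); then anchored at the end.
Scanning left to right: at [4:8] match '&!fn', group 1 = '&!'.
With a single group, `findall` returns only what that group captured — 1 item.

['&!']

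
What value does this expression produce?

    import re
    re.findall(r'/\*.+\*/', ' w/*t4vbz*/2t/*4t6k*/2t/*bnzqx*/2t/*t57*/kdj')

['/*t4vbz*/2t/*4t6k*/2t/*bnzqx*/2t/*t57*/']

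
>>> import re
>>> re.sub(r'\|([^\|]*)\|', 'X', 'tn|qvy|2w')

Matches: at [2:7] → '|qvy|'.
`sub` substitutes 'X' at each match site.

'tnX2w'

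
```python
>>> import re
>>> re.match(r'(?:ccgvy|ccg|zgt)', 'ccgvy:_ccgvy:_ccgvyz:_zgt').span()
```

(0, 5)

With `match`, the pattern is implicitly anchored at the beginning.
The match spans [0:5] → 'ccgvy'.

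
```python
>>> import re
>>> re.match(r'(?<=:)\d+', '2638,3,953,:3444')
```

Because the assertion is zero-width, the text it checks is not consumed and won't appear in the result.
`match` is anchored at position 0; if the pattern doesn't fit there, it returns None.
Here position 0 doesn't satisfy it, so the call returns None.

None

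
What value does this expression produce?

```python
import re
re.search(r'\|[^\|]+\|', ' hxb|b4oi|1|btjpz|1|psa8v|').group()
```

'|b4oi|'

The match spans [4:10] → '|b4oi|'.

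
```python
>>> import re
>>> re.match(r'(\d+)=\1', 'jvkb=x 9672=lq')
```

The backreference `\1` re-matches whatever the first group consumed, character for character.
With `match`, the pattern is implicitly anchored at the beginning.
Here position 0 doesn't satisfy it, so the call returns None.

None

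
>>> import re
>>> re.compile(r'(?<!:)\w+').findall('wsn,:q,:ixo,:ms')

['wsn', 'xo', 's']

Because the assertion is negative and zero-width, positions next to the forbidden text are skipped.
`findall` yields the raw match text (3 of them) because the pattern has no groups.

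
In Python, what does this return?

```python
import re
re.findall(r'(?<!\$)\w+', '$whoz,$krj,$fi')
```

['hoz', 'rj', 'i']

The negative lookaround is zero-width — it rules out positions where the adjacent text would match, without consuming anything.
Scanning left to right: at [2:5] → 'hoz'; at [8:10] → 'rj'; at [13:14] → 'i'.
Since nothing is captured, `findall` lists the 3 matched substrings directly.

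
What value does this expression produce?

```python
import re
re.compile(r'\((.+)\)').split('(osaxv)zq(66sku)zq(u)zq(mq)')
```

['', 'osaxv)zq(66sku)zq(u)zq(mq', '']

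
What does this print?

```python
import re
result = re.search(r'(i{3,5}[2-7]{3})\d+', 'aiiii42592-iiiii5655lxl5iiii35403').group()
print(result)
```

iiii42592

The match spans [1:10] → 'iiii42592'.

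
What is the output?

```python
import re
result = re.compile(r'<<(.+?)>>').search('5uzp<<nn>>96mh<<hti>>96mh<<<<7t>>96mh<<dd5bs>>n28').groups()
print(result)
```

('nn',)

A non-greedy quantifier consumes as few characters as it can — just enough that the remainder of the pattern still matches from where it stops; whatever follows it matches normally.
Unlike `match`, `search` isn't anchored — it looks for the pattern anywhere in the string.
The match spans [4:10] → '<<nn>>'.
Captured: group 1 = 'nn'.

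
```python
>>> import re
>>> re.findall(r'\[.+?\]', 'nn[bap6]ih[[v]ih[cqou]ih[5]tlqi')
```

['[bap6]', '[[v]', '[cqou]', '[5]']

The `?` after the quantifier makes it lazy — it takes as little as possible before letting the rest of the pattern try.
With no groups in the pattern, `findall` gives back each whole match — 4 here.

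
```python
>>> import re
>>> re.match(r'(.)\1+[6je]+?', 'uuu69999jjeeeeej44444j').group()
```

`match` is anchored at position 0; if the pattern doesn't fit there, it returns None.
The match spans [0:4] → 'uuu6'.

'uuu6'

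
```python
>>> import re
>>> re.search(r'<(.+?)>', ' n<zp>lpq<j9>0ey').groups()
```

('zp',)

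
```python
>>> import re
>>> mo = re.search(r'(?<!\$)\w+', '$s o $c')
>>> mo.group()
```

`(?!…)`/`(?<!…)` only lets a position through if the neighbouring text does NOT match; no characters are consumed.
`re.search` scans for the first position where the pattern succeeds.
The match spans [3:4] → 'o'.

'o'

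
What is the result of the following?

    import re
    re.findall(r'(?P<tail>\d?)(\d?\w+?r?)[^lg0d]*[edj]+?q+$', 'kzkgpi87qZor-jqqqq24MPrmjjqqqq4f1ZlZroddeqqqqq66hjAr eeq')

Because the quantifier is non-greedy, it stops expanding at the earliest point where the rest of the pattern can succeed.
2 groups means the one result is a tuple of 2 captured strings — 1 here.

[('', 'jqqqq24MPrmjjqqqq4f1ZlZrodd')]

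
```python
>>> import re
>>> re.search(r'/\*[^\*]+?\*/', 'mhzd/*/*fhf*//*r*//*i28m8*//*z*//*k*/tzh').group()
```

The match spans [6:13] → '/*fhf*/'.

'/*fhf*/'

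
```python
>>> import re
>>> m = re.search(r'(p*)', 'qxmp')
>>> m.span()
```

(0, 0)

The match spans [0:0] → ''.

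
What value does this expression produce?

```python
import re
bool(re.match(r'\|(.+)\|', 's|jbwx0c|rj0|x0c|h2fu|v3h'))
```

False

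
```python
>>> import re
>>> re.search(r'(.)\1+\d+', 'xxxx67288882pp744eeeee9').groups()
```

After group 1 captures some text, `\1` only succeeds where that same text appears again.
Unlike `match`, `search` isn't anchored — it looks for the pattern anywhere in the string.
The match spans [0:12] → 'xxxx67288882'.
Captured: group 1 = 'x'.

('x',)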